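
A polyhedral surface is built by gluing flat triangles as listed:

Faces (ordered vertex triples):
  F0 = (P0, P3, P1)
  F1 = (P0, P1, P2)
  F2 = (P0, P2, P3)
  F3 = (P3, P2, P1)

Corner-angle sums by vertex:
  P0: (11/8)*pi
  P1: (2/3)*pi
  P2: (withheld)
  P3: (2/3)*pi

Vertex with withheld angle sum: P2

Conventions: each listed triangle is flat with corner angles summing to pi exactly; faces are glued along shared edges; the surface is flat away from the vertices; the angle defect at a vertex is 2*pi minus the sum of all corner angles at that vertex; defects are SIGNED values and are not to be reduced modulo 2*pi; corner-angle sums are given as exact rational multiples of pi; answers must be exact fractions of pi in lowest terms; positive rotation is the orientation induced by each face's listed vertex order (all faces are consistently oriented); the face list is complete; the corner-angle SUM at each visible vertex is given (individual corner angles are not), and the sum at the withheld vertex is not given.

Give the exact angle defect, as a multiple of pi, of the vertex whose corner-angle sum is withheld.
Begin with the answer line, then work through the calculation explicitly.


Answer: defect(P2) = (17/24)*pi

V = 4, E = 6, F = 4; chi = V - E + F = 2
Gauss-Bonnet: total defect = 2*pi*chi = 4*pi; visible defects sum to (79/24)*pi


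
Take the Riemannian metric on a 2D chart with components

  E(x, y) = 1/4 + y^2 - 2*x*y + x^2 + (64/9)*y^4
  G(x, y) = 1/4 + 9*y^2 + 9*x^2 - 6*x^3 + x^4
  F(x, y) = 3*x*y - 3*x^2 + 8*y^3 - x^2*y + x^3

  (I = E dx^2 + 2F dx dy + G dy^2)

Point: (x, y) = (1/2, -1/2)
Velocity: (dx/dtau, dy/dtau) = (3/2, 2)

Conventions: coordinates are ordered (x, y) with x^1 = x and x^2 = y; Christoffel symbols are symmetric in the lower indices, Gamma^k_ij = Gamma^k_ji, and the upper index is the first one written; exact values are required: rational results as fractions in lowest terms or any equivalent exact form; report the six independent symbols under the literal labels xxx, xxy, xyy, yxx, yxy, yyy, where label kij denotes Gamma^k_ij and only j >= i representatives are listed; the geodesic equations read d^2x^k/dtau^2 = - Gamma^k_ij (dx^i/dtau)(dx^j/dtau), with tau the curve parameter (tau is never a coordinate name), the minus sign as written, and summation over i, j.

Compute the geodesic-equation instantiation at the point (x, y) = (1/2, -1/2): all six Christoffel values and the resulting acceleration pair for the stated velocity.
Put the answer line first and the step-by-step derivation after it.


Answer: Gamma_xxx = 1728/1049, Gamma_xxy = -3260/1049, Gamma_xyy = 5283/1049, Gamma_yxx = 7516/9441, Gamma_yxy = -1160/1049, Gamma_yyy = 1764/1049; accelerations (d^2x/dtau^2, d^2y/dtau^2) = (-5460/1049, -1975/1049)

E = 61/36, F = -9/4, G = 65/16 at the point
E_x = 2, E_y = -50/9, F_x = -13/4, F_y = 29/4, G_x = 5, G_y = -9
EG - F^2 = 1049/576;  g^inv = (576/1049) * [[65/16, 9/4], [9/4, 61/36]]
first-kind symbols [ij,l] = (1/2)(d_i g_jl + d_j g_il - d_l g_ij): [xx,x] = E_x/2 = 1, [xx,y] = F_x - E_y/2 = -17/36, [xy,x] = E_y/2 = -25/9, [xy,y] = G_x/2 = 5/2, [yy,x] = F_y - G_x/2 = 19/4, [yy,y] = G_y/2 = -9/2
Gamma^x_ij = (G*[ij,x] - F*[ij,y])/(EG - F^2), Gamma^y_ij = (E*[ij,y] - F*[ij,x])/(EG - F^2)
Gamma_xxx = 1728/1049, Gamma_xxy = -3260/1049, Gamma_xyy = 5283/1049, Gamma_yxx = 7516/9441, Gamma_yxy = -1160/1049, Gamma_yyy = 1764/1049
d^2x/dtau^2 = -(Gamma_xxx*(3/2)^2 + 2*Gamma_xxy*(3/2)*(2) + Gamma_xyy*(2)^2) = -5460/1049
d^2y/dtau^2 = -(Gamma_yxx*(3/2)^2 + 2*Gamma_yxy*(3/2)*(2) + Gamma_yyy*(2)^2) = -1975/1049


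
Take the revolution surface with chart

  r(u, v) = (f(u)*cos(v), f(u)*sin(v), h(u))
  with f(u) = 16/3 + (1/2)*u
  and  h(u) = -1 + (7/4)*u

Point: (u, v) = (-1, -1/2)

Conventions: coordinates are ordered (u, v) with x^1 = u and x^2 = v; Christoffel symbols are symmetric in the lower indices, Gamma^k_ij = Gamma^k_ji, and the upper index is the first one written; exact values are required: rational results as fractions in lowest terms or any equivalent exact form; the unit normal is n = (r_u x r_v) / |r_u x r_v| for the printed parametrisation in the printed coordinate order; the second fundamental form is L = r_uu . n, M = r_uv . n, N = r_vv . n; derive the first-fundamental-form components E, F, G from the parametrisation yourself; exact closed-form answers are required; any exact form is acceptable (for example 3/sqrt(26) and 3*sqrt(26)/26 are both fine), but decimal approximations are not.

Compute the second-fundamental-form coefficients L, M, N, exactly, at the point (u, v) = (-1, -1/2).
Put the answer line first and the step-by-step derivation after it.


Answer: L = 0, M = 0, N = 203*sqrt(53)/318

f = 29/6, f' = 1/2, f'' = 0, h' = 7/4, h'' = 0
E = 53/16, F = 0, G = 841/36; answer radicand W^2 = 53/16
unnormalised second-form numerators: l = 0, m = 0, n = 203/24; L = l/sqrt(53/16), and similarly M = m/sqrt(W^2), N = n/sqrt(W^2)


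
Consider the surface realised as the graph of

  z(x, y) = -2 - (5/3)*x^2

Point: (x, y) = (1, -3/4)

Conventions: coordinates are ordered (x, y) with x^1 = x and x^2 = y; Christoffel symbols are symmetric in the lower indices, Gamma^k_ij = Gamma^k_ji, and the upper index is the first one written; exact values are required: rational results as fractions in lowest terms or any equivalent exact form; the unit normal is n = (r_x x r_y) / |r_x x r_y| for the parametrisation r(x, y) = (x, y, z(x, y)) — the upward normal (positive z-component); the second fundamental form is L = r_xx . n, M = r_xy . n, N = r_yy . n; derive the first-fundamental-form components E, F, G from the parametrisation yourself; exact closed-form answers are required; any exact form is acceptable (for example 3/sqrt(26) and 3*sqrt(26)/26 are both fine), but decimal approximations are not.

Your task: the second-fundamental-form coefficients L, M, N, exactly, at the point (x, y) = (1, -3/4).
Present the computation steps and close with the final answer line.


z_x = -10/3, z_y = 0, z_xx = -10/3, z_xy = 0, z_yy = 0
E = 109/9, F = 0, G = 1; answer radicand W^2 = 109/9
unnormalised second-form numerators: l = -10/3, m = 0, n = 0; L = l/sqrt(109/9), and similarly M = m/sqrt(W^2), N = n/sqrt(W^2)

Answer: L = -10*sqrt(109)/109, M = 0, N = 0


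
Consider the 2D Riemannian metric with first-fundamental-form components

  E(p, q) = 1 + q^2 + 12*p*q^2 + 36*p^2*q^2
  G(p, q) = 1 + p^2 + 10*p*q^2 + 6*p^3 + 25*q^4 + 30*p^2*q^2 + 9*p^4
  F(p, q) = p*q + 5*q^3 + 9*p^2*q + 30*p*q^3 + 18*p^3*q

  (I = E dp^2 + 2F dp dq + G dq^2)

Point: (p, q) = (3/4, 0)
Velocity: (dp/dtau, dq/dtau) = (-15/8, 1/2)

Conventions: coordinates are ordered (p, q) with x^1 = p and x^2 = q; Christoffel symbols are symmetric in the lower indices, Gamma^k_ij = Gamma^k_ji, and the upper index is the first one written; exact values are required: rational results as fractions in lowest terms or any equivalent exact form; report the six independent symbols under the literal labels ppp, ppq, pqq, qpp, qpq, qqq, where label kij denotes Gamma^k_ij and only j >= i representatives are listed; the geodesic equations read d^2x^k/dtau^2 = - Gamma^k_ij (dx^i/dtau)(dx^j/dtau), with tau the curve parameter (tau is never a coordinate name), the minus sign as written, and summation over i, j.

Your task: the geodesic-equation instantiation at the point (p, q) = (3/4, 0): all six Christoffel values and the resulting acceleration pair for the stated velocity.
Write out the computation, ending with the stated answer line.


E = 1, F = 0, G = 1777/256 at the point
E_p = 0, E_q = 0, F_p = 0, F_q = 429/32, G_p = 429/16, G_q = 0
EG - F^2 = 1777/256;  g^inv = (256/1777) * [[1777/256, 0], [0, 1]]
first-kind symbols [ij,l] = (1/2)(d_i g_jl + d_j g_il - d_l g_ij): [pp,p] = E_p/2 = 0, [pp,q] = F_p - E_q/2 = 0, [pq,p] = E_q/2 = 0, [pq,q] = G_p/2 = 429/32, [qq,p] = F_q - G_p/2 = 0, [qq,q] = G_q/2 = 0
Gamma^p_ij = (G*[ij,p] - F*[ij,q])/(EG - F^2), Gamma^q_ij = (E*[ij,q] - F*[ij,p])/(EG - F^2)
Gamma_ppp = 0, Gamma_ppq = 0, Gamma_pqq = 0, Gamma_qpp = 0, Gamma_qpq = 3432/1777, Gamma_qqq = 0
d^2p/dtau^2 = -(Gamma_ppp*(-15/8)^2 + 2*Gamma_ppq*(-15/8)*(1/2) + Gamma_pqq*(1/2)^2) = 0
d^2q/dtau^2 = -(Gamma_qpp*(-15/8)^2 + 2*Gamma_qpq*(-15/8)*(1/2) + Gamma_qqq*(1/2)^2) = 6435/1777

Answer: Gamma_ppp = 0, Gamma_ppq = 0, Gamma_pqq = 0, Gamma_qpp = 0, Gamma_qpq = 3432/1777, Gamma_qqq = 0; accelerations (d^2p/dtau^2, d^2q/dtau^2) = (0, 6435/1777)


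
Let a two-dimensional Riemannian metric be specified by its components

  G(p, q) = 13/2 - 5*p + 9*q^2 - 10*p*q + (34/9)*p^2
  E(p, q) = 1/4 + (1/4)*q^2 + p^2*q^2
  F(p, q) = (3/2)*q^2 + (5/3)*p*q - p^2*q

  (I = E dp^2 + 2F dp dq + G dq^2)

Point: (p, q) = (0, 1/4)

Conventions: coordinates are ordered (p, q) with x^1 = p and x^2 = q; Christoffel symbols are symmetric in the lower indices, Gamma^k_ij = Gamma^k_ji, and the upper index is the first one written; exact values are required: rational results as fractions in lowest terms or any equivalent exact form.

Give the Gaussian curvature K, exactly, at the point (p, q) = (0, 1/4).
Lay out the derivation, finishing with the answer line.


E = 17/64, F = 3/32, G = 113/16, EG - F^2 = 239/128 at the point
E_p = 0, E_q = 1/8, F_p = 5/12, F_q = 3/4, G_p = -15/2, G_q = 9/2
E_qq = 1/2, F_pq = 5/3, G_pp = 68/9
Brioschi: K = (det M1 - det M2) / (EG - F^2)^2 with the standard first/second-derivative matrices M1, M2.
M1 = [[-E_qq/2 + F_pq - G_pp/2, E_p/2, F_p - E_q/2], [F_q - G_p/2, E, F], [G_q/2, F, G]] = [[-85/36, 0, 17/48], [9/2, 17/64, 3/32], [9/4, 3/32, 113/16]]; det M1 = -164815/36864
M2 = [[0, E_q/2, G_p/2], [E_q/2, E, F], [G_p/2, F, G]] = [[0, 1/16, -15/4], [1/16, 17/64, 3/32], [-15/4, 3/32, 113/16]]; det M2 = -15593/4096
det M1 - det M2 = -12239/18432; K = -12239/18432 / (239/128)^2 = -97912/514089

Answer: K = -97912/514089


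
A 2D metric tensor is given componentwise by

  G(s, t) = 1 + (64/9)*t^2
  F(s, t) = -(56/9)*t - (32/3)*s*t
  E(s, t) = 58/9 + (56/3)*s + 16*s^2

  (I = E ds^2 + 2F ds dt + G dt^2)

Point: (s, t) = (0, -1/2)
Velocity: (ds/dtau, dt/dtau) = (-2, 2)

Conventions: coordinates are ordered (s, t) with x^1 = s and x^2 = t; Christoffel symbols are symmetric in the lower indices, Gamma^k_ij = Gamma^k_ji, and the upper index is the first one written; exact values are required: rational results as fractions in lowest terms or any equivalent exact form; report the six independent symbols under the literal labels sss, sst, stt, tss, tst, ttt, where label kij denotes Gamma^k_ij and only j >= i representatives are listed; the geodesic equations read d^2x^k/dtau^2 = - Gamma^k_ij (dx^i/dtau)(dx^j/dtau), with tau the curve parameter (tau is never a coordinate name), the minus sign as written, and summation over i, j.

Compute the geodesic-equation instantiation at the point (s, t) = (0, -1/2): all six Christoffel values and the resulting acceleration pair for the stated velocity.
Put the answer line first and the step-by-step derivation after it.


Answer: Gamma_sss = 42/37, Gamma_sst = 0, Gamma_stt = -28/37, Gamma_tss = 24/37, Gamma_tst = 0, Gamma_ttt = -16/37; accelerations (d^2s/dtau^2, d^2t/dtau^2) = (-56/37, -32/37)

E = 58/9, F = 28/9, G = 25/9 at the point
E_s = 56/3, E_t = 0, F_s = 16/3, F_t = -56/9, G_s = 0, G_t = -64/9
EG - F^2 = 74/9;  g^inv = (9/74) * [[25/9, -28/9], [-28/9, 58/9]]
first-kind symbols [ij,l] = (1/2)(d_i g_jl + d_j g_il - d_l g_ij): [ss,s] = E_s/2 = 28/3, [ss,t] = F_s - E_t/2 = 16/3, [st,s] = E_t/2 = 0, [st,t] = G_s/2 = 0, [tt,s] = F_t - G_s/2 = -56/9, [tt,t] = G_t/2 = -32/9
Gamma^s_ij = (G*[ij,s] - F*[ij,t])/(EG - F^2), Gamma^t_ij = (E*[ij,t] - F*[ij,s])/(EG - F^2)
Gamma_sss = 42/37, Gamma_sst = 0, Gamma_stt = -28/37, Gamma_tss = 24/37, Gamma_tst = 0, Gamma_ttt = -16/37
d^2s/dtau^2 = -(Gamma_sss*(-2)^2 + 2*Gamma_sst*(-2)*(2) + Gamma_stt*(2)^2) = -56/37
d^2t/dtau^2 = -(Gamma_tss*(-2)^2 + 2*Gamma_tst*(-2)*(2) + Gamma_ttt*(2)^2) = -32/37


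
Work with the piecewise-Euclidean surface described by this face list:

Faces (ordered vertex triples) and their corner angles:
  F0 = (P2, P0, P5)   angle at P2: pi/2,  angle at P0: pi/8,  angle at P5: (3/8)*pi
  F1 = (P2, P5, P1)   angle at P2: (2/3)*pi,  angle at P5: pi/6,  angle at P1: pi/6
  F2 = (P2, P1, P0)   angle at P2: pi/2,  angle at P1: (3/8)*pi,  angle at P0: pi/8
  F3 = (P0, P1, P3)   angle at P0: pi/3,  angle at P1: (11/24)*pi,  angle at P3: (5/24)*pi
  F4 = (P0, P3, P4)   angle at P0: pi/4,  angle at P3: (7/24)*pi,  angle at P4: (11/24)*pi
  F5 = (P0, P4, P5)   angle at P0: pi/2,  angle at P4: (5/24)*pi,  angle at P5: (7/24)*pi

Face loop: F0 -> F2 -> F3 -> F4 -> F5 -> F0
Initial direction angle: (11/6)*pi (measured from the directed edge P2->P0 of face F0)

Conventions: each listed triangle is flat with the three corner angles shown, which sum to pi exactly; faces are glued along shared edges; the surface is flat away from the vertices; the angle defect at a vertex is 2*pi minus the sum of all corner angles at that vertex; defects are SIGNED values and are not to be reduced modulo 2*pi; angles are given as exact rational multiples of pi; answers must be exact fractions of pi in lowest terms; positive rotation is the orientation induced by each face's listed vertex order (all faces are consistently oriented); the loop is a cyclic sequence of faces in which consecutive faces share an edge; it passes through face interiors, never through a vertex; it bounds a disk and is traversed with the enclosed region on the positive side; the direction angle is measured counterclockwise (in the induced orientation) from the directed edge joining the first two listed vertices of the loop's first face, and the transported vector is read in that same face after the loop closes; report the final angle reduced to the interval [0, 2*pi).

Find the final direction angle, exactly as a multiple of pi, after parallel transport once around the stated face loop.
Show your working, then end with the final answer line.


enclosed vertex P0: corner angles sum to (4/3)*pi, defect = 2*pi - (4/3)*pi = (2/3)*pi
adding the enclosed defects to the starting angle (mod 2*pi, induced orientation) gives the holonomy
final angle = (11/6)*pi + (2/3)*pi = pi/2 (mod 2*pi)

Answer: final direction angle = pi/2


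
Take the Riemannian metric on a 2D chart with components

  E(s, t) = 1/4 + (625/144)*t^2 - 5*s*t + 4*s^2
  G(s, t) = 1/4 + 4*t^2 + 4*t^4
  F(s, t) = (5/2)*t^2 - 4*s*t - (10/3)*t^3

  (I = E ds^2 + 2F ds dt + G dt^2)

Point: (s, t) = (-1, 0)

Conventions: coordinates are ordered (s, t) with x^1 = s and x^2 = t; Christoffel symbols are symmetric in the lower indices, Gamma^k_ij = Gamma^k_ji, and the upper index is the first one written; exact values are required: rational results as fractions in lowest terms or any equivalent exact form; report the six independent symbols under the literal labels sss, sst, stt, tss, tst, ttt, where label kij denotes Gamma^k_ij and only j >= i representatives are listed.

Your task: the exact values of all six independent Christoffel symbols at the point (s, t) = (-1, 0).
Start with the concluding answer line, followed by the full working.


Answer: Gamma_sss = -16/17, Gamma_sst = 10/17, Gamma_stt = 16/17, Gamma_tss = -10, Gamma_tst = 0, Gamma_ttt = 0

E = 17/4, F = 0, G = 1/4 at the point
E_s = -8, E_t = 5, F_s = 0, F_t = 4, G_s = 0, G_t = 0
EG - F^2 = 17/16;  g^inv = (16/17) * [[1/4, 0], [0, 17/4]]
first-kind symbols [ij,l] = (1/2)(d_i g_jl + d_j g_il - d_l g_ij): [ss,s] = E_s/2 = -4, [ss,t] = F_s - E_t/2 = -5/2, [st,s] = E_t/2 = 5/2, [st,t] = G_s/2 = 0, [tt,s] = F_t - G_s/2 = 4, [tt,t] = G_t/2 = 0
Gamma^s_ij = (G*[ij,s] - F*[ij,t])/(EG - F^2), Gamma^t_ij = (E*[ij,t] - F*[ij,s])/(EG - F^2)


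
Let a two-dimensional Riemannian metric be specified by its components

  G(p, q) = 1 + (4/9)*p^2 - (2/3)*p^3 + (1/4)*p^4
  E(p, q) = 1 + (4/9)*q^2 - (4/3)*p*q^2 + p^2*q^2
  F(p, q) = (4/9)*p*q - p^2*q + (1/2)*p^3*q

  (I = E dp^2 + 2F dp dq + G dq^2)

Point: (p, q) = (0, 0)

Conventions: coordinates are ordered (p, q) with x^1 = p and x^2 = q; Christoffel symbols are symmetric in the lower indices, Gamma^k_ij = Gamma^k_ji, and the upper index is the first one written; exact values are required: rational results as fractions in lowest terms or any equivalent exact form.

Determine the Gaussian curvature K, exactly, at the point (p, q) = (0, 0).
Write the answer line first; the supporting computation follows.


Answer: K = -4/9

E = 1, F = 0, G = 1, EG - F^2 = 1 at the point
E_p = 0, E_q = 0, F_p = 0, F_q = 0, G_p = 0, G_q = 0
E_qq = 8/9, F_pq = 4/9, G_pp = 8/9
The intrinsic route: Brioschi's K = (det M1 - det M2)/(EG - F^2)^2.
M1 = [[-E_qq/2 + F_pq - G_pp/2, E_p/2, F_p - E_q/2], [F_q - G_p/2, E, F], [G_q/2, F, G]] = [[-4/9, 0, 0], [0, 1, 0], [0, 0, 1]]; det M1 = -4/9
M2 = [[0, E_q/2, G_p/2], [E_q/2, E, F], [G_p/2, F, G]] = [[0, 0, 0], [0, 1, 0], [0, 0, 1]]; det M2 = 0
det M1 - det M2 = -4/9; K = -4/9 / (1)^2 = -4/9


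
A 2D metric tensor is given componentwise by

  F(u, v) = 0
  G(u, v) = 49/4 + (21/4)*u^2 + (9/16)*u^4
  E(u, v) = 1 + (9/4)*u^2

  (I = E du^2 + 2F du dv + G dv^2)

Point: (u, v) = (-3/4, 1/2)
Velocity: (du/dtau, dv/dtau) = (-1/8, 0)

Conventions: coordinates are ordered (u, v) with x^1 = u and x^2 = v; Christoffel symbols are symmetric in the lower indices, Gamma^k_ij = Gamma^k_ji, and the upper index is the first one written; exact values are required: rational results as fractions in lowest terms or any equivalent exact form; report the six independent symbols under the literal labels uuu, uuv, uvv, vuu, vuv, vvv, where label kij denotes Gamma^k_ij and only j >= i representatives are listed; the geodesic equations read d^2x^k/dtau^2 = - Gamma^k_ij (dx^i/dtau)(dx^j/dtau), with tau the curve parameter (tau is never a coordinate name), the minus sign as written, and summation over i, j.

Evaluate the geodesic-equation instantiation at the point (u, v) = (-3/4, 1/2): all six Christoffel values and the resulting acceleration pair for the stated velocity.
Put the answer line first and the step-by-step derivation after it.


Answer: Gamma_uuu = -108/145, Gamma_uuv = 0, Gamma_uvv = 2259/1160, Gamma_vuu = 0, Gamma_vuv = -72/251, Gamma_vvv = 0; accelerations (d^2u/dtau^2, d^2v/dtau^2) = (27/2320, 0)

E = 145/64, F = 0, G = 63001/4096 at the point
E_u = -27/8, E_v = 0, F_u = 0, F_v = 0, G_u = -2259/256, G_v = 0
EG - F^2 = 9135145/262144;  g^inv = (262144/9135145) * [[63001/4096, 0], [0, 145/64]]
first-kind symbols [ij,l] = (1/2)(d_i g_jl + d_j g_il - d_l g_ij): [uu,u] = E_u/2 = -27/16, [uu,v] = F_u - E_v/2 = 0, [uv,u] = E_v/2 = 0, [uv,v] = G_u/2 = -2259/512, [vv,u] = F_v - G_u/2 = 2259/512, [vv,v] = G_v/2 = 0
Gamma^u_ij = (G*[ij,u] - F*[ij,v])/(EG - F^2), Gamma^v_ij = (E*[ij,v] - F*[ij,u])/(EG - F^2)
Gamma_uuu = -108/145, Gamma_uuv = 0, Gamma_uvv = 2259/1160, Gamma_vuu = 0, Gamma_vuv = -72/251, Gamma_vvv = 0
d^2u/dtau^2 = -(Gamma_uuu*(-1/8)^2 + 2*Gamma_uuv*(-1/8)*(0) + Gamma_uvv*(0)^2) = 27/2320
d^2v/dtau^2 = -(Gamma_vuu*(-1/8)^2 + 2*Gamma_vuv*(-1/8)*(0) + Gamma_vvv*(0)^2) = 0


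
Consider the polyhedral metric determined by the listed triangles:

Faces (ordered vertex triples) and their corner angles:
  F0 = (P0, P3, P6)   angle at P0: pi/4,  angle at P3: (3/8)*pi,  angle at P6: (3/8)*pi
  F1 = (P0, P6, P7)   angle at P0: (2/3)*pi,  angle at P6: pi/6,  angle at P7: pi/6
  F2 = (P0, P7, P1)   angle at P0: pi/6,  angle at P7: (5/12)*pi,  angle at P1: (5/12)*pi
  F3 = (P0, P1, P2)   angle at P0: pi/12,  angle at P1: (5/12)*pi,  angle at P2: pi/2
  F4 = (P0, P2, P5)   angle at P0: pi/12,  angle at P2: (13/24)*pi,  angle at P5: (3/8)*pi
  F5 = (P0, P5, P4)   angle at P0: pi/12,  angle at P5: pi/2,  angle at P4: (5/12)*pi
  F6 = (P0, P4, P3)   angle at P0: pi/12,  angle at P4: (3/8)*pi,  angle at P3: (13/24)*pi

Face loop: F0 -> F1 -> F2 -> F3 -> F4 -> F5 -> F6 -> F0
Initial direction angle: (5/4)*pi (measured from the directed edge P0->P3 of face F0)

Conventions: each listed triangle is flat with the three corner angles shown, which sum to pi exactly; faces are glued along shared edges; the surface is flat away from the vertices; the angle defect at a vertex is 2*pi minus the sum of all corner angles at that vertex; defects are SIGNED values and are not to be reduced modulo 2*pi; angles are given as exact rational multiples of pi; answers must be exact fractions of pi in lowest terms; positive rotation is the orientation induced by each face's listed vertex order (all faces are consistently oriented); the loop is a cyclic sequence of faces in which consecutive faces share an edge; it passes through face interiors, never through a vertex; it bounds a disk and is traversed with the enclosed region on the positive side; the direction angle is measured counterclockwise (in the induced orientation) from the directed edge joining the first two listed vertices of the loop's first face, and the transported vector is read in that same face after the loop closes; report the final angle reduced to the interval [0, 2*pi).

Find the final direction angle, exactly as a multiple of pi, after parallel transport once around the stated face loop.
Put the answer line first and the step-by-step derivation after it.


Answer: final direction angle = (11/6)*pi

enclosed vertex P0: corner angles sum to (17/12)*pi, defect = 2*pi - (17/12)*pi = (7/12)*pi
adding the enclosed defects to the starting angle (mod 2*pi, induced orientation) gives the holonomy
final angle = (5/4)*pi + (7/12)*pi = (11/6)*pi (mod 2*pi)


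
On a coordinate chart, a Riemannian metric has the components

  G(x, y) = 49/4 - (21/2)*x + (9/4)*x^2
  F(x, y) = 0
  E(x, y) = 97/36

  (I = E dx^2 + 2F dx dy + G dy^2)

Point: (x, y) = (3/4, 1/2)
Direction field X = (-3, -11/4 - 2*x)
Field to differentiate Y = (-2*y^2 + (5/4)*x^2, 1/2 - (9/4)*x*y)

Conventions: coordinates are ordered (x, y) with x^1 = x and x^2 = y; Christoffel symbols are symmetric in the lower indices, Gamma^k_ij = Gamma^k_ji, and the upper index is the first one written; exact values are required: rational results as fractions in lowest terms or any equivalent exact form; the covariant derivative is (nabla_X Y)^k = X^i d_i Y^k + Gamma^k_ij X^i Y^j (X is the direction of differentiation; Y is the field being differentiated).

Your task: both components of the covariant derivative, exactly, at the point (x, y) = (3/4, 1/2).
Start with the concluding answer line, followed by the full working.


Answer: (nabla_X Y)^x = 238715/49664, (nabla_X Y)^y = 1587/152

E = 97/36, F = 0, G = 361/64 at the point
E_x = 0, E_y = 0, F_x = 0, F_y = 0, G_x = -57/8, G_y = 0
EG - F^2 = 35017/2304;  g^inv = (2304/35017) * [[361/64, 0], [0, 97/36]]
first-kind symbols [ij,l] = (1/2)(d_i g_jl + d_j g_il - d_l g_ij): [xx,x] = E_x/2 = 0, [xx,y] = F_x - E_y/2 = 0, [xy,x] = E_y/2 = 0, [xy,y] = G_x/2 = -57/16, [yy,x] = F_y - G_x/2 = 57/16, [yy,y] = G_y/2 = 0
Gamma^x_ij = (G*[ij,x] - F*[ij,y])/(EG - F^2), Gamma^y_ij = (E*[ij,y] - F*[ij,x])/(EG - F^2)
Gamma_xxx = 0, Gamma_xxy = 0, Gamma_xyy = 513/388, Gamma_yxx = 0, Gamma_yxy = -12/19, Gamma_yyy = 0
X = (-3, -17/4), Y = (13/64, -11/32) at the point


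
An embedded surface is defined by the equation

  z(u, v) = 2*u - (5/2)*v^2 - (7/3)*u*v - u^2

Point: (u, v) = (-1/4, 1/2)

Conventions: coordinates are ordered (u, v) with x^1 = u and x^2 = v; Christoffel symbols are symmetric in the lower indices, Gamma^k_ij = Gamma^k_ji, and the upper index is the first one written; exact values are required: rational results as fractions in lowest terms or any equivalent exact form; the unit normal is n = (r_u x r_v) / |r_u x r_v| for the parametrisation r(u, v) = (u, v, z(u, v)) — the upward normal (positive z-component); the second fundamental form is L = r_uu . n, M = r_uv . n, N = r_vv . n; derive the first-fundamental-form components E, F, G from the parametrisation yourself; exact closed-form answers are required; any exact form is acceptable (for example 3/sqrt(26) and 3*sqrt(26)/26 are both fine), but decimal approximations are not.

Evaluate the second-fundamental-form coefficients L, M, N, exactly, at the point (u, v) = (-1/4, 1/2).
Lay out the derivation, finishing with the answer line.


z_u = 4/3, z_v = -23/12, z_uu = -2, z_uv = -7/3, z_vv = -5
E = 25/9, F = -23/9, G = 673/144; answer radicand W^2 = 929/144
unnormalised second-form numerators: l = -2, m = -7/3, n = -5; L = l/sqrt(929/144), and similarly M = m/sqrt(W^2), N = n/sqrt(W^2)

Answer: L = -24*sqrt(929)/929, M = -28*sqrt(929)/929, N = -60*sqrt(929)/929


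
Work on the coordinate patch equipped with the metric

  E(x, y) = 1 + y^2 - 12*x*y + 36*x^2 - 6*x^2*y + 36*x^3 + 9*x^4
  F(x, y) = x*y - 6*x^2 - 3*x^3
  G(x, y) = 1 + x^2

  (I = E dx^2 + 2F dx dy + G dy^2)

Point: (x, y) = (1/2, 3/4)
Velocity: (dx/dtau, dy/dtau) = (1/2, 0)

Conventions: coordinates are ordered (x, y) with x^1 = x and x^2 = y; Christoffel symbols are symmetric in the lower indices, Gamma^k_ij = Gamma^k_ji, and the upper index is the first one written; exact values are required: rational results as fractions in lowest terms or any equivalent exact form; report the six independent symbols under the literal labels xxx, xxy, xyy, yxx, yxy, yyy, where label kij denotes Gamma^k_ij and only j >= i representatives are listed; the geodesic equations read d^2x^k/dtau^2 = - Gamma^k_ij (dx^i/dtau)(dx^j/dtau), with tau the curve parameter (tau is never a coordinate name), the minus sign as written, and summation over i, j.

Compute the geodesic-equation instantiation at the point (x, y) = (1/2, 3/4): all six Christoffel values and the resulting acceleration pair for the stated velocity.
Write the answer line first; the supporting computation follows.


Answer: Gamma_xxx = 108/41, Gamma_xxy = -12/41, Gamma_xyy = 0, Gamma_yxx = -18/41, Gamma_yxy = 2/41, Gamma_yyy = 0; accelerations (d^2x/dtau^2, d^2y/dtau^2) = (-27/41, 9/82)

E = 10, F = -3/2, G = 5/4 at the point
E_x = 54, E_y = -6, F_x = -15/2, F_y = 1/2, G_x = 1, G_y = 0
EG - F^2 = 41/4;  g^inv = (4/41) * [[5/4, 3/2], [3/2, 10]]
first-kind symbols [ij,l] = (1/2)(d_i g_jl + d_j g_il - d_l g_ij): [xx,x] = E_x/2 = 27, [xx,y] = F_x - E_y/2 = -9/2, [xy,x] = E_y/2 = -3, [xy,y] = G_x/2 = 1/2, [yy,x] = F_y - G_x/2 = 0, [yy,y] = G_y/2 = 0
Gamma^x_ij = (G*[ij,x] - F*[ij,y])/(EG - F^2), Gamma^y_ij = (E*[ij,y] - F*[ij,x])/(EG - F^2)
Gamma_xxx = 108/41, Gamma_xxy = -12/41, Gamma_xyy = 0, Gamma_yxx = -18/41, Gamma_yxy = 2/41, Gamma_yyy = 0
d^2x/dtau^2 = -(Gamma_xxx*(1/2)^2 + 2*Gamma_xxy*(1/2)*(0) + Gamma_xyy*(0)^2) = -27/41
d^2y/dtau^2 = -(Gamma_yxx*(1/2)^2 + 2*Gamma_yxy*(1/2)*(0) + Gamma_yyy*(0)^2) = 9/82


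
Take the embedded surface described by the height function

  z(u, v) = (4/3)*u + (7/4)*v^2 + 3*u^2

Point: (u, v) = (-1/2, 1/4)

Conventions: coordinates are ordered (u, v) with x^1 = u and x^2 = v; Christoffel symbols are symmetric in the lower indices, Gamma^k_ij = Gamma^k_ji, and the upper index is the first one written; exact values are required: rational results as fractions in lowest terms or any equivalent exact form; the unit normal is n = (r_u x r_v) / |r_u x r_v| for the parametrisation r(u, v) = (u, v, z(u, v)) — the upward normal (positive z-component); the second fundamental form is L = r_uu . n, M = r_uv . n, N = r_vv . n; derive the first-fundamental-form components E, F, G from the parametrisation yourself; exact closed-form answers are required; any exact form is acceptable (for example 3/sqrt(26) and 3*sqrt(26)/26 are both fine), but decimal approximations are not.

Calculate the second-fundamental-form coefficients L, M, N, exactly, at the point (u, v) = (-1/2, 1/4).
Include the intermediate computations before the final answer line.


z_u = -5/3, z_v = 7/8, z_uu = 6, z_uv = 0, z_vv = 7/2
E = 34/9, F = -35/24, G = 113/64; answer radicand W^2 = 2617/576
unnormalised second-form numerators: l = 6, m = 0, n = 7/2; L = l/sqrt(2617/576), and similarly M = m/sqrt(W^2), N = n/sqrt(W^2)

Answer: L = 144*sqrt(2617)/2617, M = 0, N = 84*sqrt(2617)/2617


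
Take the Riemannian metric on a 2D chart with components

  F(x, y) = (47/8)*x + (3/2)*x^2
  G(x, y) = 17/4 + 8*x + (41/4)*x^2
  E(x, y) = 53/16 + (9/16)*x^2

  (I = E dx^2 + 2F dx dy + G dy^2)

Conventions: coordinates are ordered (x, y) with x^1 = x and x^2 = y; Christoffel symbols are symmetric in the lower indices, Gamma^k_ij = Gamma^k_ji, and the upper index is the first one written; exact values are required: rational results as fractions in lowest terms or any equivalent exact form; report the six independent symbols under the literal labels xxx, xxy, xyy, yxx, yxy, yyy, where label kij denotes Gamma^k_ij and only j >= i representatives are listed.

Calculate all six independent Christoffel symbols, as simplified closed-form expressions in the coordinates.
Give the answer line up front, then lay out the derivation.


Answer: Gamma_xxx = (81*x^3 - 1404*x^2 - 2056*x)/(225*x^4 - 840*x^3 + 117*x^2 + 1696*x + 901), Gamma_xxy = (-984*x^3 - 4238*x^2 - 1504*x)/(225*x^4 - 840*x^3 + 117*x^2 + 1696*x + 901), Gamma_xyy = (-6724*x^3 - 7872*x^2 - 4836*x - 1088)/(225*x^4 - 840*x^3 + 117*x^2 + 1696*x + 901), Gamma_yxx = (108*x^3 + 1272*x + 2491)/(450*x^4 - 1680*x^3 + 234*x^2 + 3392*x + 1802), Gamma_yxy = (369*x^3 + 144*x^2 + 2173*x + 848)/(225*x^4 - 840*x^3 + 117*x^2 + 1696*x + 901), Gamma_yyy = (984*x^3 + 4238*x^2 + 1504*x)/(225*x^4 - 840*x^3 + 117*x^2 + 1696*x + 901)

E = 53/16 + (9/16)*x^2; F = (47/8)*x + (3/2)*x^2; G = 17/4 + 8*x + (41/4)*x^2
Gamma^k_ij = (1/2) g^{kl} (d_i g_jl + d_j g_il - d_l g_ij), with g^inv = (1/(EG-F^2)) [[G, -F], [-F, E]]
first partials: E_x = (9/8)*x, E_y = 0, F_x = 47/8 + 3*x, F_y = 0, G_x = 8 + (41/2)*x, G_y = 0
D = EG - F^2 = 901/64 + (53/2)*x + (117/64)*x^2 - (105/8)*x^3 + (225/64)*x^4
expanded: Gamma^x_xx = (G E_x - 2F F_x + F E_y)/(2D), Gamma^x_xy = (G E_y - F G_x)/(2D), Gamma^x_yy = (2G F_y - G G_x - F G_y)/(2D), Gamma^y_xx = (2E F_x - E E_y - F E_x)/(2D), Gamma^y_xy = (E G_x - F E_y)/(2D), Gamma^y_yy = (E G_y - 2F F_y + F G_x)/(2D); substitute and cancel common factors


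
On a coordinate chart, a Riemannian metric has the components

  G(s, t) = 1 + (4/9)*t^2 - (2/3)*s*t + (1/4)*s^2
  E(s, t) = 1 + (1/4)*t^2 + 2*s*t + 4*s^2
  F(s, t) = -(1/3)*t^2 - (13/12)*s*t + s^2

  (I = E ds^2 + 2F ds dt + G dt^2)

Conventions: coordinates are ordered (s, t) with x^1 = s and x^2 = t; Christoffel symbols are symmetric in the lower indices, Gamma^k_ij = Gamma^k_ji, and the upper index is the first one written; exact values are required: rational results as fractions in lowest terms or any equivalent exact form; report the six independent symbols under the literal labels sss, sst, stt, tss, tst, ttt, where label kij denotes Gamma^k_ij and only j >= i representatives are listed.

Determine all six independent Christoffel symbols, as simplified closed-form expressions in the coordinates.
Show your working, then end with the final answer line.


E = 1 + (1/4)*t^2 + 2*s*t + 4*s^2; F = -(1/3)*t^2 - (13/12)*s*t + s^2; G = 1 + (4/9)*t^2 - (2/3)*s*t + (1/4)*s^2
Gamma^k_ij = (1/2) g^{kl} (d_i g_jl + d_j g_il - d_l g_ij), with g^inv = (1/(EG-F^2)) [[G, -F], [-F, E]]
first partials: E_s = 2*t + 8*s, E_t = (1/2)*t + 2*s, F_s = -(13/12)*t + 2*s, F_t = -(2/3)*t - (13/12)*s, G_s = -(2/3)*t + (1/2)*s, G_t = (8/9)*t - (2/3)*s
D = EG - F^2 = 1 + (25/36)*t^2 + (4/3)*s*t + (17/4)*s^2
expanded: Gamma^s_ss = (G E_s - 2F F_s + F E_t)/(2D), Gamma^s_st = (G E_t - F G_s)/(2D), Gamma^s_tt = (2G F_t - G G_s - F G_t)/(2D), Gamma^t_ss = (2E F_s - E E_t - F E_s)/(2D), Gamma^t_st = (E G_s - F E_t)/(2D), Gamma^t_tt = (E G_t - 2F F_t + F G_s)/(2D); substitute and cancel common factors

Answer: Gamma_sss = (144*s + 36*t)/(153*s^2 + 48*s*t + 25*t^2 + 36), Gamma_sst = (36*s + 9*t)/(153*s^2 + 48*s*t + 25*t^2 + 36), Gamma_stt = (-48*s - 12*t)/(153*s^2 + 48*s*t + 25*t^2 + 36), Gamma_tss = (36*s - 48*t)/(153*s^2 + 48*s*t + 25*t^2 + 36), Gamma_tst = (9*s - 12*t)/(153*s^2 + 48*s*t + 25*t^2 + 36), Gamma_ttt = (-12*s + 16*t)/(153*s^2 + 48*s*t + 25*t^2 + 36)


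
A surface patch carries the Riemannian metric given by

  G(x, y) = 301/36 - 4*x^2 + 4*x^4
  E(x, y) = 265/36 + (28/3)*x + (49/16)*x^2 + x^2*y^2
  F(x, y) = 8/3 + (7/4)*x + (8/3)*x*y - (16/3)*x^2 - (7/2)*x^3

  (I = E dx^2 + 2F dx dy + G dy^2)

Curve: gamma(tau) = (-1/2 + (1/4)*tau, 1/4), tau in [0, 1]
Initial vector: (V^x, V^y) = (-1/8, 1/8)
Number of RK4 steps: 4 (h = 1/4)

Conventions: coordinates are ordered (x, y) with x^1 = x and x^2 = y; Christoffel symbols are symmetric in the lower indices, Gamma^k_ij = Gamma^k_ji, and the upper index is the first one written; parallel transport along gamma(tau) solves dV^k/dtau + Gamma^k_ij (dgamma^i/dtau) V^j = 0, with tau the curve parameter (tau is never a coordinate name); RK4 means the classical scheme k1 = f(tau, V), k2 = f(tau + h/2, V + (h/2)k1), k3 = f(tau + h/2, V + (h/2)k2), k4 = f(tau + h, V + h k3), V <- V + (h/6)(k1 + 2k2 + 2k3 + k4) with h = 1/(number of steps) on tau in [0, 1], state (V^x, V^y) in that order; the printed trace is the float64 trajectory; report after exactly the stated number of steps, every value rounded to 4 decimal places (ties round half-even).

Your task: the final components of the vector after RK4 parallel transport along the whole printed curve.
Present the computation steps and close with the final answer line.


gamma'(tau) = (1/4, 0); f(tau, V)^k = -Gamma^k_ij(gamma(tau)) gamma'^i(tau) V^j; h = 1/4; intermediate values shown to 6 dp
curve data and Christoffel symbols at the stage parameters:
  tau = 0.000000: gamma = (-0.500000, 0.250000), gamma' = (0.250000, 0.000000); Gamma_xxx = 0.794969, Gamma_xxy = -0.003321, Gamma_xyy = -0.679455, Gamma_yxx = 0.606394, Gamma_yxy = 0.131632, Gamma_yyy = 0.050215
  tau = 0.125000: gamma = (-0.468750, 0.250000), gamma' = (0.250000, 0.000000); Gamma_xxx = 0.756235, Gamma_xxy = -0.012206, Gamma_xyy = -0.638331, Gamma_yxx = 0.587369, Gamma_yxy = 0.138085, Gamma_yyy = 0.060085
  tau = 0.250000: gamma = (-0.437500, 0.250000), gamma' = (0.250000, 0.000000); Gamma_xxx = 0.722329, Gamma_xxy = -0.019903, Gamma_xyy = -0.595081, Gamma_yxx = 0.566891, Gamma_yxy = 0.141775, Gamma_yyy = 0.067766
  tau = 0.375000: gamma = (-0.406250, 0.250000), gamma' = (0.250000, 0.000000); Gamma_xxx = 0.692940, Gamma_xxy = -0.026253, Gamma_xyy = -0.550298, Gamma_yxx = 0.544900, Gamma_yxy = 0.142884, Gamma_yyy = 0.073234
  tau = 0.500000: gamma = (-0.375000, 0.250000), gamma' = (0.250000, 0.000000); Gamma_xxx = 0.667772, Gamma_xxy = -0.031167, Gamma_xyy = -0.504486, Gamma_yxx = 0.521340, Gamma_yxy = 0.141585, Gamma_yyy = 0.076527
  tau = 0.625000: gamma = (-0.343750, 0.250000), gamma' = (0.250000, 0.000000); Gamma_xxx = 0.646541, Gamma_xxy = -0.034616, Gamma_xyy = -0.458085, Gamma_yxx = 0.496154, Gamma_yxy = 0.138050, Gamma_yyy = 0.077722
  tau = 0.750000: gamma = (-0.312500, 0.250000), gamma' = (0.250000, 0.000000); Gamma_xxx = 0.628972, Gamma_xxy = -0.036616, Gamma_xyy = -0.411486, Gamma_yxx = 0.469287, Gamma_yxy = 0.132443, Gamma_yyy = 0.076939
  tau = 0.875000: gamma = (-0.281250, 0.250000), gamma' = (0.250000, 0.000000); Gamma_xxx = 0.614798, Gamma_xxy = -0.037221, Gamma_xyy = -0.365045, Gamma_yxx = 0.440688, Gamma_yxy = 0.124933, Gamma_yyy = 0.074322
  tau = 1.000000: gamma = (-0.250000, 0.250000), gamma' = (0.250000, 0.000000); Gamma_xxx = 0.603760, Gamma_xxy = -0.036519, Gamma_xyy = -0.319085, Gamma_yxx = 0.410305, Gamma_yxy = 0.115685, Gamma_yyy = 0.070041
step 0: V^x = -0.1250, V^y = 0.1250
step 1: k1 = (0.024947, 0.014836), k2 = (0.023430, 0.013518), k3 = (0.023465, 0.013552), k4 = (0.022152, 0.012333); V <- V + (h/6)(k1 + 2k2 + 2k3 + k4): V^x = -0.1191, V^y = 0.1284
step 2: k1 = (0.022152, 0.012333), k2 = (0.021010, 0.011210), k3 = (0.021034, 0.011234), k4 = (0.020032, 0.010198); V <- V + (h/6)(k1 + 2k2 + 2k3 + k4): V^x = -0.1139, V^y = 0.1312
step 3: k1 = (0.020032, 0.010197), k2 = (0.019147, 0.009242), k3 = (0.019164, 0.009259), k4 = (0.018374, 0.008376); V <- V + (h/6)(k1 + 2k2 + 2k3 + k4): V^x = -0.1091, V^y = 0.1335
step 4: k1 = (0.018374, 0.008376), k2 = (0.017664, 0.007561), k3 = (0.017677, 0.007574), k4 = (0.017033, 0.006819); V <- V + (h/6)(k1 + 2k2 + 2k3 + k4): V^x = -0.1047, V^y = 0.1354

Answer: V^x = -0.1047, V^y = 0.1354


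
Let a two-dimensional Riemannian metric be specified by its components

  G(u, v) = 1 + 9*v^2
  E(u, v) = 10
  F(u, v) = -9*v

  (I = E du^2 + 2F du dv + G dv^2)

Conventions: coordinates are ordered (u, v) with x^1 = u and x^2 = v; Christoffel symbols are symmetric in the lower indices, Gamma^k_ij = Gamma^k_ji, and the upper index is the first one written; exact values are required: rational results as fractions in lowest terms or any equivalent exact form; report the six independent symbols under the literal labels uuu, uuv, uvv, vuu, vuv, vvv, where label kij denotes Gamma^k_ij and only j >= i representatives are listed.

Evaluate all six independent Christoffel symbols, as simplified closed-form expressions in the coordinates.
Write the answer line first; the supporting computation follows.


Answer: Gamma_uuu = 0, Gamma_uuv = 0, Gamma_uvv = -9/(9*v^2 + 10), Gamma_vuu = 0, Gamma_vuv = 0, Gamma_vvv = 9*v/(9*v^2 + 10)

E = 10; F = -9*v; G = 1 + 9*v^2
Gamma^k_ij = (1/2) g^{kl} (d_i g_jl + d_j g_il - d_l g_ij), with g^inv = (1/(EG-F^2)) [[G, -F], [-F, E]]
first partials: E_u = 0, E_v = 0, F_u = 0, F_v = -9, G_u = 0, G_v = 18*v
D = EG - F^2 = 10 + 9*v^2
expanded: Gamma^u_uu = (G E_u - 2F F_u + F E_v)/(2D), Gamma^u_uv = (G E_v - F G_u)/(2D), Gamma^u_vv = (2G F_v - G G_u - F G_v)/(2D), Gamma^v_uu = (2E F_u - E E_v - F E_u)/(2D), Gamma^v_uv = (E G_u - F E_v)/(2D), Gamma^v_vv = (E G_v - 2F F_v + F G_u)/(2D); substitute and cancel common factors


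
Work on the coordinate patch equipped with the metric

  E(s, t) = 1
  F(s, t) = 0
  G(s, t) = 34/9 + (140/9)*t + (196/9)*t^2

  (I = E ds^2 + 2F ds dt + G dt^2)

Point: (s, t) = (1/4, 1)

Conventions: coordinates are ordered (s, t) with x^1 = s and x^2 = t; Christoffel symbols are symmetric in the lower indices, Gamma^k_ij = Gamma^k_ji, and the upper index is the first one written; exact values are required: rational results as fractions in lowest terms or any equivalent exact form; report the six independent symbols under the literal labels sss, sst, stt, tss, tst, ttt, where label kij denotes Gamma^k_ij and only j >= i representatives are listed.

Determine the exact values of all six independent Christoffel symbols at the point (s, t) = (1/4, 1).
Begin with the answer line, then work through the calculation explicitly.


Answer: Gamma_sss = 0, Gamma_sst = 0, Gamma_stt = 0, Gamma_tss = 0, Gamma_tst = 0, Gamma_ttt = 133/185

E = 1, F = 0, G = 370/9 at the point
E_s = 0, E_t = 0, F_s = 0, F_t = 0, G_s = 0, G_t = 532/9
EG - F^2 = 370/9;  g^inv = (9/370) * [[370/9, 0], [0, 1]]
first-kind symbols [ij,l] = (1/2)(d_i g_jl + d_j g_il - d_l g_ij): [ss,s] = E_s/2 = 0, [ss,t] = F_s - E_t/2 = 0, [st,s] = E_t/2 = 0, [st,t] = G_s/2 = 0, [tt,s] = F_t - G_s/2 = 0, [tt,t] = G_t/2 = 266/9
Gamma^s_ij = (G*[ij,s] - F*[ij,t])/(EG - F^2), Gamma^t_ij = (E*[ij,t] - F*[ij,s])/(EG - F^2)


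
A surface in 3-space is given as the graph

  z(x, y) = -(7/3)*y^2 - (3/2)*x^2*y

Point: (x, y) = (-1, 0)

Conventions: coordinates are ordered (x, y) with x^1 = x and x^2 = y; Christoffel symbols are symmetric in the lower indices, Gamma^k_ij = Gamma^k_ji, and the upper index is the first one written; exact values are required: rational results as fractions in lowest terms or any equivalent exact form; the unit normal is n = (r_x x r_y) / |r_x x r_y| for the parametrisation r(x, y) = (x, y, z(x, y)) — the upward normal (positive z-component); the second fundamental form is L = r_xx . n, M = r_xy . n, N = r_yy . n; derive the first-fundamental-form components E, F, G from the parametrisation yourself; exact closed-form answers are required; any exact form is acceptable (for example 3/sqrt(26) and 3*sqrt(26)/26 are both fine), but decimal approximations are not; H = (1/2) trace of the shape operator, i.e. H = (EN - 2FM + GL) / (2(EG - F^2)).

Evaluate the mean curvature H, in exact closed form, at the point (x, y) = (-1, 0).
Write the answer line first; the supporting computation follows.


Answer: H = -56*sqrt(13)/507

z_x = 0, z_y = -3/2, z_xx = 0, z_xy = 3, z_yy = -14/3
E = 1, F = 0, G = 13/4; answer radicand W^2 = 13/4
unnormalised second-form numerators: l = 0, m = 3, n = -14/3; L = l/sqrt(13/4), and similarly M = m/sqrt(W^2), N = n/sqrt(W^2)
H = (E*n - 2*F*m + G*l) / (2*(EG - F^2)*sqrt(W^2)); E*n - 2*F*m + G*l = -14/3, EG - F^2 = 13/4, so H = (-28/39)/sqrt(13/4)


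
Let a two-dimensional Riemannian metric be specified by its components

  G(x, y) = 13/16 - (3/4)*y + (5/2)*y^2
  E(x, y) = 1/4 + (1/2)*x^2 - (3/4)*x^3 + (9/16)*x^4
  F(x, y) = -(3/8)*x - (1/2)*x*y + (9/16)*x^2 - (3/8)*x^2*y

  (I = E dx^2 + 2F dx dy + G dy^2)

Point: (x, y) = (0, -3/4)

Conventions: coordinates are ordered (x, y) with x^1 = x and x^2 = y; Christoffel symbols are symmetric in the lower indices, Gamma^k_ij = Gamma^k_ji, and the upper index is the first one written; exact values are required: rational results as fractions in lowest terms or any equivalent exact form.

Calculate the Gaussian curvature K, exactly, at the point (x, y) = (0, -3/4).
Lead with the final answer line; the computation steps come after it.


Answer: K = -64/89

E = 1/4, F = 0, G = 89/32, EG - F^2 = 89/128 at the point
E_x = 0, E_y = 0, F_x = 0, F_y = 0, G_x = 0, G_y = -9/2
E_yy = 0, F_xy = -1/2, G_xx = 0
The intrinsic route: Brioschi's K = (det M1 - det M2)/(EG - F^2)^2.
M1 = [[-E_yy/2 + F_xy - G_xx/2, E_x/2, F_x - E_y/2], [F_y - G_x/2, E, F], [G_y/2, F, G]] = [[-1/2, 0, 0], [0, 1/4, 0], [-9/4, 0, 89/32]]; det M1 = -89/256
M2 = [[0, E_y/2, G_x/2], [E_y/2, E, F], [G_x/2, F, G]] = [[0, 0, 0], [0, 1/4, 0], [0, 0, 89/32]]; det M2 = 0
det M1 - det M2 = -89/256; K = -89/256 / (89/128)^2 = -64/89
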